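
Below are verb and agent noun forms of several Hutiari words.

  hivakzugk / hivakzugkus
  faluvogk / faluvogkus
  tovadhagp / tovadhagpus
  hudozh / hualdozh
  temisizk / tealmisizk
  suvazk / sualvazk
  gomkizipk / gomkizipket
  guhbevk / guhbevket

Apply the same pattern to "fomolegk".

hivakzugk and temisizk both end in -k yet inflect differently (hivakzugkus, tealmisizk), so the final letter is not what conditions the rule; the second-to-last letter is.
"fomolegk" has second-to-last letter 'g'. The stems whose second-to-last letter is 'g' (hivakzugk → hivakzugkus, faluvogk → faluvogkus, tovadhagp → tovadhagpus) add -us.
The other patterns: stems whose second-to-last letter is 'z' insert -al- after the first vowel; stems whose second-to-last letter is 'p' or 'v' add -et.
So fomolegk → fomolegkus.

fomolegkus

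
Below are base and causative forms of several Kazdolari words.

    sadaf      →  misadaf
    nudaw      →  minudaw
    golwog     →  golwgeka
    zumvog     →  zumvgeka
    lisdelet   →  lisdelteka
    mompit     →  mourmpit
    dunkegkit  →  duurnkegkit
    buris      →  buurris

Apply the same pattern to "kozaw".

mikozaw

"kozaw" has last vowel 'a'. The stems whose last vowel is 'a' (sadaf → misadaf, nudaw → minudaw) add the prefix mi-.
The other patterns: stems whose last vowel is 'e' or 'o' delete the last vowel and add -eka; stems whose last vowel is 'i' insert -ur- after the first vowel.
So kozaw → mikozaw.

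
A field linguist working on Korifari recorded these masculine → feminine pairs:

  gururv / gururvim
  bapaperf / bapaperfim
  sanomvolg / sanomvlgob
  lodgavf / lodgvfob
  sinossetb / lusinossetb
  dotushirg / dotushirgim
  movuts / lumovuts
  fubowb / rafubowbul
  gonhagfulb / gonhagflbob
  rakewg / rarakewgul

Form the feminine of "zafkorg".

fubowb and sinossetb both end in -b yet inflect differently (rafubowbul, lusinossetb), so the final letter is not what conditions the rule; the second-to-last letter is.
"zafkorg" has second-to-last letter 'r'. The stems whose second-to-last letter is 'r' (gururv → gururvim, bapaperf → bapaperfim, dotushirg → dotushirgim) add -im.
So zafkorg → zafkorgim.

zafkorgim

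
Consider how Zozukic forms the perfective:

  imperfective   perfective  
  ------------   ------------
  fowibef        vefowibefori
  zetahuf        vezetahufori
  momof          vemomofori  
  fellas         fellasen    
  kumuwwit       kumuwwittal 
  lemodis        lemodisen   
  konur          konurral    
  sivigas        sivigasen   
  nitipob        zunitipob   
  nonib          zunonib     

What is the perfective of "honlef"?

"honlef" ends in -f. The stems ending in -f (momof → vemomofori, zetahuf → vezetahufori, fowibef → vefowibefori) add ve- … -ori around the stem.
So honlef → vehonlefori.

vehonlefori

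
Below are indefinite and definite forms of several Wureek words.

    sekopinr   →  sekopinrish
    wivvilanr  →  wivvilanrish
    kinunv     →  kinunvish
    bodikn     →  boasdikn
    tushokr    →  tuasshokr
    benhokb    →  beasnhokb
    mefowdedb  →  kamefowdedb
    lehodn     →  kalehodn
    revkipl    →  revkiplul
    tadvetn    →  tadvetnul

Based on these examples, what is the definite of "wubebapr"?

wubebaprul

"wubebapr" has second-to-last letter 'p'. The one such stem in the data (revkipl → revkiplul) adds -ul, so the same rule applies.
So wubebapr → wubebaprul.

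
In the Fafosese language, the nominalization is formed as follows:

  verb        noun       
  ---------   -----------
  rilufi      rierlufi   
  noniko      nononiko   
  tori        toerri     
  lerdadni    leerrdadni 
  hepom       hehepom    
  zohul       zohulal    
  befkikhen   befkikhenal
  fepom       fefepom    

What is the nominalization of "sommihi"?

befkikhen and rilufi both have 3 vowels yet inflect differently (befkikhenal, rierlufi), so the number of vowels is not what conditions the rule; the final letter is.
"sommihi" ends in -i. The stems ending in -i (rilufi → rierlufi, tori → toerri, lerdadni → leerrdadni) insert -er- after the first vowel.
So sommihi → soermmihi.

soermmihi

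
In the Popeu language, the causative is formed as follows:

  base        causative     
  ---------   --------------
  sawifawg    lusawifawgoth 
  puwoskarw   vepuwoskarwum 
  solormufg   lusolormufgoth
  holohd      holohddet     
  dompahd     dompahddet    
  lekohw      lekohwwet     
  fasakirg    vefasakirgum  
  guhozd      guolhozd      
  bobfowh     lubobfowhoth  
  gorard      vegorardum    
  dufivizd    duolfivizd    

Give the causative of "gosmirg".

gorard and holohd both end in -d yet inflect differently (vegorardum, holohddet), so the final letter is not what conditions the rule; the second-to-last letter is.
"gosmirg" has second-to-last letter 'r'. The stems whose second-to-last letter is 'r' (gorard → vegorardum, puwoskarw → vepuwoskarwum, fasakirg → vefasakirgum) add ve- … -um around the stem.
So gosmirg → vegosmirgum.

vegosmirgum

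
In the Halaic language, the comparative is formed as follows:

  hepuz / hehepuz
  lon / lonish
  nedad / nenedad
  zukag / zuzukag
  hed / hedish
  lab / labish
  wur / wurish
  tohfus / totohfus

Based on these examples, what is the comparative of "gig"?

"gig" has 1 vowel. The stems with 1 vowel (hed → hedish, lab → labish, wur → wurish) add -ish.
So gig → gigish.

gigish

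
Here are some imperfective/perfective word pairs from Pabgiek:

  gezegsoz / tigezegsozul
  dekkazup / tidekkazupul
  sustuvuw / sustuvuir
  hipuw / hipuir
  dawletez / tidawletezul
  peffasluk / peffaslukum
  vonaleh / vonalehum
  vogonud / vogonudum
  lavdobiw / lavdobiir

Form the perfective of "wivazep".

hipuw and dekkazup both have last vowel 'u' yet inflect differently (hipuir, tidekkazupul), so the last vowel is not what conditions the rule; the final letter is.
"wivazep" ends in -p. The one such stem in the data (dekkazup → tidekkazupul) adds ti- … -ul around the stem, so the same rule applies.
The other patterns: stems ending in -w drop the final letter and add -ir; stems ending in -d, -h or -k add -um.
So wivazep → tiwivazepul.

tiwivazepul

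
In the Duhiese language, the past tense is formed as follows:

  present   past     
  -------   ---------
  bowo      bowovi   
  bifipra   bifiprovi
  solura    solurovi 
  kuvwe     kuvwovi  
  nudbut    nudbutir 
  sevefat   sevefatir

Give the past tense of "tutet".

tutetir

bifipra and sevefat both have last vowel 'a' yet inflect differently (bifiprovi, sevefatir), so the last vowel is not what conditions the rule; whether the stem ends in a vowel or a consonant is.
"tutet" ends in a consonant. The stems ending in a consonant (nudbut → nudbutir, sevefat → sevefatir) add -ir.
The other pattern: stems ending in a vowel drop the final letter and add -ovi.
So tutet → tutetir.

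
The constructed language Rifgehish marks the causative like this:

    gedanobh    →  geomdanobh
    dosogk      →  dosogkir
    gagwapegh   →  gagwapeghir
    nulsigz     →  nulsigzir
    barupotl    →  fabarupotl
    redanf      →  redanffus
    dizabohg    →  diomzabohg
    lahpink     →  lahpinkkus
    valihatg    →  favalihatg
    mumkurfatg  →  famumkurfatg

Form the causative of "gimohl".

giommohl

"gimohl" has second-to-last letter 'h'. The one such stem in the data (dizabohg → diomzabohg) inserts -om- after the first vowel (as does gedanobh), so the same rule applies.
So gimohl → giommohl.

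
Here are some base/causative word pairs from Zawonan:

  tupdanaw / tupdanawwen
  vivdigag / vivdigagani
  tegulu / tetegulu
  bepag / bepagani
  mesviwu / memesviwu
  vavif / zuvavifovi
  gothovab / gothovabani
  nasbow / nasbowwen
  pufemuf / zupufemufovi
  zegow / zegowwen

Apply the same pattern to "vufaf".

zuvufafovi

"vufaf" ends in -f. The stems ending in -f (vavif → zuvavifovi, pufemuf → zupufemufovi) add zu- … -ovi around the stem.
So vufaf → zuvufafovi.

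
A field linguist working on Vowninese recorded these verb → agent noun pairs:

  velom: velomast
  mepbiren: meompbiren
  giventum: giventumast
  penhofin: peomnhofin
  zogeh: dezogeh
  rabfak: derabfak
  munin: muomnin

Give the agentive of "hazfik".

dehazfik

mepbiren and zogeh both have last vowel 'e' yet inflect differently (meompbiren, dezogeh), so the last vowel is not what conditions the rule; the final letter is.
"hazfik" ends in -k. The one such stem in the data (rabfak → derabfak) adds the prefix de-, so the same rule applies.
So hazfik → dehazfik.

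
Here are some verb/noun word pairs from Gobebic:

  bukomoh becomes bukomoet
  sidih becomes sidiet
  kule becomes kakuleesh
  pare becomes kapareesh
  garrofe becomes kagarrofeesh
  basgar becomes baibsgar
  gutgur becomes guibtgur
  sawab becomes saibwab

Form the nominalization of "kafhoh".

kafhoet

bukomoh and basgar both begin with b- yet inflect differently (bukomoet, baibsgar), so the first letter is not what conditions the rule; the final letter is.
"kafhoh" ends in -h. The stems ending in -h (bukomoh → bukomoet, sidih → sidiet) drop the final letter and add -et.
The other patterns: stems ending in -e add ka- … -esh around the stem; stems ending in -b or -r insert -ib- after the first vowel.
So kafhoh → kafhoet.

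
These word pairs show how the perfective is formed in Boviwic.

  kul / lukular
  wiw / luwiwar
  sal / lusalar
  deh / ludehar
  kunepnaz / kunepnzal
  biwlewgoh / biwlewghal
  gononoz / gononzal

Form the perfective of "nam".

deh and biwlewgoh both end in -h yet inflect differently (ludehar, biwlewghal), so the final letter is not what conditions the rule; the number of vowels is.
"nam" has 1 vowel. The stems with 1 vowel (sal → lusalar, wiw → luwiwar, deh → ludehar) add lu- … -ar around the stem.
The other pattern: stems with 3 vowels delete the last vowel and add -al.
So nam → lunamar.

lunamar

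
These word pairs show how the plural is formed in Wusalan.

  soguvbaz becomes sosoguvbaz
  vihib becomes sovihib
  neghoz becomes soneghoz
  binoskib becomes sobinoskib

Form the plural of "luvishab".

soluvishab

Every pair shown (soguvbaz → sosoguvbaz, vihib → sovihib, neghoz → soneghoz, …) follows the same rule: add the prefix so-.
So luvishab → soluvishab.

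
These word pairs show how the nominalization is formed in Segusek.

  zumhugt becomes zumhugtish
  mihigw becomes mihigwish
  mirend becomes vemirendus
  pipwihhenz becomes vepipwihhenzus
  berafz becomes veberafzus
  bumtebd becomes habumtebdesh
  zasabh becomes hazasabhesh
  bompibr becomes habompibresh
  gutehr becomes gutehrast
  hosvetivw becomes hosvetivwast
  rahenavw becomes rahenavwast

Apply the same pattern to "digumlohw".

mirend and bumtebd both end in -d yet inflect differently (vemirendus, habumtebdesh), so the final letter is not what conditions the rule; the second-to-last letter is.
"digumlohw" has second-to-last letter 'h'. The one such stem in the data (gutehr → gutehrast) adds -ast, so the same rule applies.
So digumlohw → digumlohwast.

digumlohwast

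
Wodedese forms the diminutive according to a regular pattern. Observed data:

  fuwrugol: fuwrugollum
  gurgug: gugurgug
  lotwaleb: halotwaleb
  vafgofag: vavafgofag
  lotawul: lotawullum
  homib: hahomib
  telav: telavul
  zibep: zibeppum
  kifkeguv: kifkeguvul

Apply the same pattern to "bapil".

bapillum

kifkeguv and lotawul both have last vowel 'u' yet inflect differently (kifkeguvul, lotawullum), so the last vowel is not what conditions the rule; the final letter is.
"bapil" ends in -l. The stems ending in -l (fuwrugol → fuwrugollum, lotawul → lotawullum) double the final consonant and add -um.
The other patterns: stems ending in -v add -ul; stems ending in -g repeat the first consonant+vowel as a prefix; stems ending in -b add the prefix ha-.
So bapil → bapillum.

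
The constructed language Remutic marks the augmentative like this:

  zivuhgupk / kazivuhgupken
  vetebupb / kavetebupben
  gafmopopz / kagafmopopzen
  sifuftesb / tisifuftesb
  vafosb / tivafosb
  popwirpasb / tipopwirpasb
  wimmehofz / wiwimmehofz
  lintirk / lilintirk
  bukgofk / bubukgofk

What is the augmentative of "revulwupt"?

karevulwupten

vetebupb and sifuftesb both end in -b yet inflect differently (kavetebupben, tisifuftesb), so the final letter is not what conditions the rule; the second-to-last letter is.
"revulwupt" has second-to-last letter 'p'. The stems whose second-to-last letter is 'p' (zivuhgupk → kazivuhgupken, vetebupb → kavetebupben, gafmopopz → kagafmopopzen) add ka- … -en around the stem.
So revulwupt → karevulwupten.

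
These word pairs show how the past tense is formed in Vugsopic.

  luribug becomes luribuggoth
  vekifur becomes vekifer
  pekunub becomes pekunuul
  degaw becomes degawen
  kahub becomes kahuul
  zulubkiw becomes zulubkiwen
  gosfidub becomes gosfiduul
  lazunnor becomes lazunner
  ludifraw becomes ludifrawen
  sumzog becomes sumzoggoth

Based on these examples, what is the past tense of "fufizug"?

fufizuggoth

"fufizug" ends in -g. The stems ending in -g (luribug → luribuggoth, sumzog → sumzoggoth) double the final consonant and add -oth.
The other patterns: stems ending in -r change the last vowel to 'e'; stems ending in -w add -en; stems ending in -b drop the final letter and add -ul.
So fufizug → fufizuggoth.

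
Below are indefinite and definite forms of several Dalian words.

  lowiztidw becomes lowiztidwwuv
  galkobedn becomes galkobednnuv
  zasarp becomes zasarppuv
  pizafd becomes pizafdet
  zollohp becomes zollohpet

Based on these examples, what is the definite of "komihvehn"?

komihvehnet

"komihvehn" has second-to-last letter 'h'. The one such stem in the data (zollohp → zollohpet) adds -et, so the same rule applies.
The other pattern: stems whose second-to-last letter is 'd' or 'r' double the final consonant and add -uv.
So komihvehn → komihvehnet.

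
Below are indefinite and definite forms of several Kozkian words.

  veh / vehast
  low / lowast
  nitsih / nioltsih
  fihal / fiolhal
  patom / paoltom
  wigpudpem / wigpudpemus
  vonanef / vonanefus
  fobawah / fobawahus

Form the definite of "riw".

riwast

"riw" has 1 vowel. The stems with 1 vowel (veh → vehast, low → lowast) add -ast.
The other patterns: stems with 2 vowels insert -ol- after the first vowel; stems with 3 vowels add -us.
So riw → riwast.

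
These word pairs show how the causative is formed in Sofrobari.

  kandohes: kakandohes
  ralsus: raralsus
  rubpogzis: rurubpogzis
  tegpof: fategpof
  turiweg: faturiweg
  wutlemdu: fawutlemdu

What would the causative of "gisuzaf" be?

fagisuzaf

"gisuzaf" ends in -f. The one such stem in the data (tegpof → fategpof) adds the prefix fa-, so the same rule applies.
So gisuzaf → fagisuzaf.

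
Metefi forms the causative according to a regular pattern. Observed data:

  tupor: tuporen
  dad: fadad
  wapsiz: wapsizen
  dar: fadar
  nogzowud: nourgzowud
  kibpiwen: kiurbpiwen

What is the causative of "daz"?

"daz" has 1 vowel. The stems with 1 vowel (dar → fadar, dad → fadad) add the prefix fa-.
So daz → fadaz.

fadaz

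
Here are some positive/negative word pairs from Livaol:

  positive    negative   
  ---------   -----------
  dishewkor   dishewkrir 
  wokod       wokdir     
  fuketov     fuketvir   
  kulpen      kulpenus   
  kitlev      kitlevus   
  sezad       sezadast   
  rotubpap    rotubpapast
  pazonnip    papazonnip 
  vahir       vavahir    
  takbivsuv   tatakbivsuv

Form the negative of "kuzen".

kuzenus

"kuzen" has last vowel 'e'. The stems whose last vowel is 'e' (kulpen → kulpenus, kitlev → kitlevus) add -us.
So kuzen → kuzenus.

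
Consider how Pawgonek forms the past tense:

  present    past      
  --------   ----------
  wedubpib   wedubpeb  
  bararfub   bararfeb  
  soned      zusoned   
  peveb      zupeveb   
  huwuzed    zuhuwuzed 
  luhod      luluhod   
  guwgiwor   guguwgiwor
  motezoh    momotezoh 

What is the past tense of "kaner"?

"kaner" has last vowel 'e'. The stems whose last vowel is 'e' (huwuzed → zuhuwuzed, peveb → zupeveb, soned → zusoned) add the prefix zu-.
So kaner → zukaner.

zukaner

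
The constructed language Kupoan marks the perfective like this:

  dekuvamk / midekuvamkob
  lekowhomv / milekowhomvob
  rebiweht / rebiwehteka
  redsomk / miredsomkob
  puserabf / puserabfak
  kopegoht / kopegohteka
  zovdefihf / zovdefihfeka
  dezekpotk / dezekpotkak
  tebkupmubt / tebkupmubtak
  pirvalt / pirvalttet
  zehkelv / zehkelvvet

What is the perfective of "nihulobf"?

nihulobfak

lekowhomv and zehkelv both end in -v yet inflect differently (milekowhomvob, zehkelvvet), so the final letter is not what conditions the rule; the second-to-last letter is.
"nihulobf" has second-to-last letter 'b'. The stems whose second-to-last letter is 'b' (puserabf → puserabfak, tebkupmubt → tebkupmubtak) add -ak.
The other patterns: stems whose second-to-last letter is 'h' add -eka; stems whose second-to-last letter is 'm' add mi- … -ob around the stem; stems whose second-to-last letter is 'l' double the final consonant and add -et.
So nihulobf → nihulobfak.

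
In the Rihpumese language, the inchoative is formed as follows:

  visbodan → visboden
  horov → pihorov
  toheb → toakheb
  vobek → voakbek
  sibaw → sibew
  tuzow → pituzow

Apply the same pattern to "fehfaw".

fehfew

sibaw and tuzow both end in -w yet inflect differently (sibew, pituzow), so the final letter is not what conditions the rule; the last vowel is.
"fehfaw" has last vowel 'a'. The stems whose last vowel is 'a' (sibaw → sibew, visbodan → visboden) change the last vowel to 'e'.
So fehfaw → fehfew.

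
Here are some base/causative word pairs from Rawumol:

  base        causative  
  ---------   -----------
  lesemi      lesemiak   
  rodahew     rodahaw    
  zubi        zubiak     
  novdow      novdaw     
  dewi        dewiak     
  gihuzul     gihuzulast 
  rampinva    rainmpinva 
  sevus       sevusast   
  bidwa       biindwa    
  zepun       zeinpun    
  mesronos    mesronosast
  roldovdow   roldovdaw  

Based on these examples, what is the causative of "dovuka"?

zepun and sevus both have last vowel 'u' yet inflect differently (zeinpun, sevusast), so the last vowel is not what conditions the rule; the final letter is.
"dovuka" ends in -a. The stems ending in -a (rampinva → rainmpinva, bidwa → biindwa) insert -in- after the first vowel.
So dovuka → doinvuka.

doinvuka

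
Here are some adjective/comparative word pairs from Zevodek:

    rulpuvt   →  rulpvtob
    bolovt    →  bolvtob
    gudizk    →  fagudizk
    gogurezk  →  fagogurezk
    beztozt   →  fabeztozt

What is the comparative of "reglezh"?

"reglezh" has second-to-last letter 'z'. The stems whose second-to-last letter is 'z' (gudizk → fagudizk, gogurezk → fagogurezk, beztozt → fabeztozt) add the prefix fa-.
The other pattern: stems whose second-to-last letter is 'v' delete the last vowel and add -ob.
So reglezh → fareglezh.

fareglezh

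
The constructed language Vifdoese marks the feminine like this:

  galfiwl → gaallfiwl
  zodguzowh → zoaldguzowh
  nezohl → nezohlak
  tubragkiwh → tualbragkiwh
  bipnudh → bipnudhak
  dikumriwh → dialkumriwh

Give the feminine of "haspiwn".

haalspiwn

"haspiwn" has second-to-last letter 'w'. The stems whose second-to-last letter is 'w' (dikumriwh → dialkumriwh, galfiwl → gaallfiwl, tubragkiwh → tualbragkiwh) insert -al- after the first vowel.
So haspiwn → haalspiwn.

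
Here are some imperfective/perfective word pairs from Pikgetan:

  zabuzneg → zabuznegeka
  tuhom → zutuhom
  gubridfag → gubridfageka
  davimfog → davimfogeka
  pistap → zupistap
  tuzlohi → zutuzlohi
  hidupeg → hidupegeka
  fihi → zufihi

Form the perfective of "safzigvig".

davimfog and tuhom both have last vowel 'o' yet inflect differently (davimfogeka, zutuhom), so the last vowel is not what conditions the rule; the final letter is.
"safzigvig" ends in -g. The stems ending in -g (zabuzneg → zabuznegeka, davimfog → davimfogeka, hidupeg → hidupegeka) add -eka.
The other pattern: stems ending in -i, -m or -p add the prefix zu-.
So safzigvig → safzigvigeka.

safzigvigeka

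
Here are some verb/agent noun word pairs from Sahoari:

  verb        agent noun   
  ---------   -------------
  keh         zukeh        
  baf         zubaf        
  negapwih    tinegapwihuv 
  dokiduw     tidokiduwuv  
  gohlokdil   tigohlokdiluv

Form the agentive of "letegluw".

keh and negapwih both end in -h yet inflect differently (zukeh, tinegapwihuv), so the final letter is not what conditions the rule; the number of vowels is.
"letegluw" has 3 vowels. The stems with 3 vowels (negapwih → tinegapwihuv, dokiduw → tidokiduwuv, gohlokdil → tigohlokdiluv) add ti- … -uv around the stem.
So letegluw → tiletegluwuv.

tiletegluwuv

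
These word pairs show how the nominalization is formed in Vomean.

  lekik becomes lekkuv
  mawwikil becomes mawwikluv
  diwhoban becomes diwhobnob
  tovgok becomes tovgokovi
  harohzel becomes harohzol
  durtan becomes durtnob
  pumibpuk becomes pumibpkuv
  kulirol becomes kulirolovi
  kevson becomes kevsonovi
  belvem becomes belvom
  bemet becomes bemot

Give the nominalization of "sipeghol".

"sipeghol" has last vowel 'o'. The stems whose last vowel is 'o' (kevson → kevsonovi, tovgok → tovgokovi, kulirol → kulirolovi) add -ovi.
So sipeghol → sipegholovi.

sipegholovi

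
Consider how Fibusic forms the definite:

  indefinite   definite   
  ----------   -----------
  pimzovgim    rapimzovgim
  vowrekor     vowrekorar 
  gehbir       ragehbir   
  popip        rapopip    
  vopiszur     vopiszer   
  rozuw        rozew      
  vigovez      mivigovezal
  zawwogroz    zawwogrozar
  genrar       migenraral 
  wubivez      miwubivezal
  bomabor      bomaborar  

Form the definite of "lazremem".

gehbir and vopiszur both end in -r yet inflect differently (ragehbir, vopiszer), so the final letter is not what conditions the rule; the last vowel is.
"lazremem" has last vowel 'e'. The stems whose last vowel is 'e' (vigovez → mivigovezal, wubivez → miwubivezal) add mi- … -al around the stem.
The other patterns: stems whose last vowel is 'i' add the prefix ra-; stems whose last vowel is 'u' change the last vowel to 'e'; stems whose last vowel is 'o' add -ar.
So lazremem → milazrememal.

milazrememal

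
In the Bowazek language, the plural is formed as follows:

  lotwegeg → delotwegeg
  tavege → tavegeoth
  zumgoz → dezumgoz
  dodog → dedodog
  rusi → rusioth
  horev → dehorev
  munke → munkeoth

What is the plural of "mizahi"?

munke and horev both have last vowel 'e' yet inflect differently (munkeoth, dehorev), so the last vowel is not what conditions the rule; whether the stem ends in a vowel or a consonant is.
"mizahi" ends in a vowel. The stems ending in a vowel (munke → munkeoth, rusi → rusioth, tavege → tavegeoth) add -oth.
So mizahi → mizahioth.

mizahioth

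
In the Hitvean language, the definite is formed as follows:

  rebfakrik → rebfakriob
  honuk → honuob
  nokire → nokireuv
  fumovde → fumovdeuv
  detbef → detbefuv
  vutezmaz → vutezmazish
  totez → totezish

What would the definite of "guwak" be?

guwaob

nokire and totez both have last vowel 'e' yet inflect differently (nokireuv, totezish), so the last vowel is not what conditions the rule; the final letter is.
"guwak" ends in -k. The stems ending in -k (rebfakrik → rebfakriob, honuk → honuob) drop the final letter and add -ob.
The other patterns: stems ending in -e or -f add -uv; stems ending in -z add -ish.
So guwak → guwaob.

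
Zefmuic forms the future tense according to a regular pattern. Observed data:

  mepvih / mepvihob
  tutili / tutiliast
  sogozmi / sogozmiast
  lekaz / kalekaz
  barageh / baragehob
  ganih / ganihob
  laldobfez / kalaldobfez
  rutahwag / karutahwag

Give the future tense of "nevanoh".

"nevanoh" ends in -h. The stems ending in -h (barageh → baragehob, mepvih → mepvihob, ganih → ganihob) add -ob.
So nevanoh → nevanohob.

nevanohob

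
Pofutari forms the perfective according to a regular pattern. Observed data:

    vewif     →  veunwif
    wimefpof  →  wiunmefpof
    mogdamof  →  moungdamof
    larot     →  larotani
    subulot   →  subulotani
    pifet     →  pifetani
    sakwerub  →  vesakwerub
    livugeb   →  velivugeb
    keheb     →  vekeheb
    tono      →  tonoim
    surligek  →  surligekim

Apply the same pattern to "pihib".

vepihib

wimefpof and larot both have last vowel 'o' yet inflect differently (wiunmefpof, larotani), so the last vowel is not what conditions the rule; the final letter is.
"pihib" ends in -b. The stems ending in -b (sakwerub → vesakwerub, livugeb → velivugeb, keheb → vekeheb) add the prefix ve-.
So pihib → vepihib.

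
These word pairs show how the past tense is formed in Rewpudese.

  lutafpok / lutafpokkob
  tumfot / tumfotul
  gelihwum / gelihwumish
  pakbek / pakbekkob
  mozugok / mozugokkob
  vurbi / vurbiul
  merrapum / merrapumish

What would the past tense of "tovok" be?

lutafpok and tumfot both have last vowel 'o' yet inflect differently (lutafpokkob, tumfotul), so the last vowel is not what conditions the rule; the final letter is.
"tovok" ends in -k. The stems ending in -k (pakbek → pakbekkob, lutafpok → lutafpokkob, mozugok → mozugokkob) double the final consonant and add -ob.
So tovok → tovokkob.

tovokkob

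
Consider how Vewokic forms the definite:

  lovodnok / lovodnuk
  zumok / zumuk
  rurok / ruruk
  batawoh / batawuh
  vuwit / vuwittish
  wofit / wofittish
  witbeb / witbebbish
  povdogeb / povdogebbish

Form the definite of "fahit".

zumok and vuwit both have 2 vowels yet inflect differently (zumuk, vuwittish), so the number of vowels is not what conditions the rule; the final letter is.
"fahit" ends in -t. The stems ending in -t (vuwit → vuwittish, wofit → wofittish) double the final consonant and add -ish.
The other pattern: stems ending in -h or -k change the last vowel to 'u'.
So fahit → fahittish.

fahittish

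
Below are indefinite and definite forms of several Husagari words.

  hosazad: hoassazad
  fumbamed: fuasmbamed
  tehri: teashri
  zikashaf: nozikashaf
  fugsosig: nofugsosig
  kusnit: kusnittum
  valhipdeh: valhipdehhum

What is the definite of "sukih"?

sukihhum

hosazad and zikashaf both have last vowel 'a' yet inflect differently (hoassazad, nozikashaf), so the last vowel is not what conditions the rule; the final letter is.
"sukih" ends in -h. The one such stem in the data (valhipdeh → valhipdehhum) doubles the final consonant and adds -um (as does kusnit), so the same rule applies.
So sukih → sukihhum.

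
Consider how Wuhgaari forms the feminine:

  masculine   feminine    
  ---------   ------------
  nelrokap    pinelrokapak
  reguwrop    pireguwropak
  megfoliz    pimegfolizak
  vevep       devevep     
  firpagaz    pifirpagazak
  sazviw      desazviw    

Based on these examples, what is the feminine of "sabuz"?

desabuz

vevep and reguwrop both end in -p yet inflect differently (devevep, pireguwropak), so the final letter is not what conditions the rule; the number of vowels is.
"sabuz" has 2 vowels. The stems with 2 vowels (vevep → devevep, sazviw → desazviw) add the prefix de-.
So sabuz → desabuz.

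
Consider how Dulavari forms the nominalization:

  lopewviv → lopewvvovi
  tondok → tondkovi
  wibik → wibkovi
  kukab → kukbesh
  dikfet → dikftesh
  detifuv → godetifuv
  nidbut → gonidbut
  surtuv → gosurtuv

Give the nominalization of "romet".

nidbut and dikfet both end in -t yet inflect differently (gonidbut, dikftesh), so the final letter is not what conditions the rule; the last vowel is.
"romet" has last vowel 'e'. The one such stem in the data (dikfet → dikftesh) deletes the last vowel and adds -esh (as does kukab), so the same rule applies.
So romet → romtesh.

romtesh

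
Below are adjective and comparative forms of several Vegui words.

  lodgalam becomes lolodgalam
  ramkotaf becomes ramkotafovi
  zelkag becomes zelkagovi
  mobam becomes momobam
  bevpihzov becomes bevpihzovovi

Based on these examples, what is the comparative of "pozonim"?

"pozonim" ends in -m. The stems ending in -m (mobam → momobam, lodgalam → lolodgalam) repeat the first consonant+vowel as a prefix.
The other pattern: stems ending in -f, -g or -v add -ovi.
So pozonim → popozonim.

popozonim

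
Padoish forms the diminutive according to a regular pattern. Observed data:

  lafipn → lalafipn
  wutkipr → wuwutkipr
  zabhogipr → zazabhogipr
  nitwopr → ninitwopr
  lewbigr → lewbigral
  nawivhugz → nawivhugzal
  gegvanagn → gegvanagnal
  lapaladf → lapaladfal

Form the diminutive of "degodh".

"degodh" has second-to-last letter 'd'. The one such stem in the data (lapaladf → lapaladfal) adds -al, so the same rule applies.
The other pattern: stems whose second-to-last letter is 'p' repeat the first consonant+vowel as a prefix.
So degodh → degodhal.

degodhal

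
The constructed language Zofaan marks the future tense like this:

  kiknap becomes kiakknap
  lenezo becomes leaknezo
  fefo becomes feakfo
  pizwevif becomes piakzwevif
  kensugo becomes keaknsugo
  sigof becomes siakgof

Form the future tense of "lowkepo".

Every pair shown (kiknap → kiakknap, lenezo → leaknezo, fefo → feakfo, …) follows the same rule: insert -ak- after the first vowel.
So lowkepo → loakwkepo.

loakwkepo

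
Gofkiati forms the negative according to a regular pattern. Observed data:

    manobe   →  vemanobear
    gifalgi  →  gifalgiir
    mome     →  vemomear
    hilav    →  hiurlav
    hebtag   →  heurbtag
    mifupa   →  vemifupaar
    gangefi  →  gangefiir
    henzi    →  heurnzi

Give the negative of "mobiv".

henzi and gifalgi both end in -i yet inflect differently (heurnzi, gifalgiir), so the final letter is not what conditions the rule; the first letter is.
"mobiv" begins with m-. The stems beginning with m- (mifupa → vemifupaar, manobe → vemanobear, mome → vemomear) add ve- … -ar around the stem.
So mobiv → vemobivar.

vemobivar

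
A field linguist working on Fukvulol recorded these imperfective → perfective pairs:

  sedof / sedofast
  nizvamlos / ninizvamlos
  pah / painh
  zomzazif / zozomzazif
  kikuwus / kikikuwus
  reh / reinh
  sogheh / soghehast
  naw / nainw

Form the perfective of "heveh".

hevehast

pah and sogheh both end in -h yet inflect differently (painh, soghehast), so the final letter is not what conditions the rule; the number of vowels is.
"heveh" has 2 vowels. The stems with 2 vowels (sogheh → soghehast, sedof → sedofast) add -ast.
So heveh → hevehast.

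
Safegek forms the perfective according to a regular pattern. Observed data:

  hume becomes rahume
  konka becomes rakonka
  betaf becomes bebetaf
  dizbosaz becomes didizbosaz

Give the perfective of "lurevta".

ralurevta

"lurevta" ends in a vowel. The stems ending in a vowel (hume → rahume, konka → rakonka) add the prefix ra-.
So lurevta → ralurevta.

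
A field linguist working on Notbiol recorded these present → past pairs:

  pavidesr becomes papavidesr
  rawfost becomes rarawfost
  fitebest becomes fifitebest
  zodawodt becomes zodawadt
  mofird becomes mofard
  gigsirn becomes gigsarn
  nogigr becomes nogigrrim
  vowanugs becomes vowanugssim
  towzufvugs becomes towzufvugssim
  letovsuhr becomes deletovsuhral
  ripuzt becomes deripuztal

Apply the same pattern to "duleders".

rawfost and zodawodt both end in -t yet inflect differently (rarawfost, zodawadt), so the final letter is not what conditions the rule; the second-to-last letter is.
"duleders" has second-to-last letter 'r'. The stems whose second-to-last letter is 'r' (mofird → mofard, gigsirn → gigsarn) change the last vowel to 'a'.
The other patterns: stems whose second-to-last letter is 's' repeat the first consonant+vowel as a prefix; stems whose second-to-last letter is 'g' double the final consonant and add -im; stems whose second-to-last letter is 'h' or 'z' add de- … -al around the stem.
So duleders → duledars.

duledars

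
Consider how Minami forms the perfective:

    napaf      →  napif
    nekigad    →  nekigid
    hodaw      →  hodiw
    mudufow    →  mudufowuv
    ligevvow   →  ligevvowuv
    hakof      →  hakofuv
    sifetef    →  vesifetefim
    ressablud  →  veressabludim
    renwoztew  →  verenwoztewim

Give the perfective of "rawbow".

rawbowuv

"rawbow" has last vowel 'o'. The stems whose last vowel is 'o' (mudufow → mudufowuv, ligevvow → ligevvowuv, hakof → hakofuv) add -uv.
So rawbow → rawbowuv.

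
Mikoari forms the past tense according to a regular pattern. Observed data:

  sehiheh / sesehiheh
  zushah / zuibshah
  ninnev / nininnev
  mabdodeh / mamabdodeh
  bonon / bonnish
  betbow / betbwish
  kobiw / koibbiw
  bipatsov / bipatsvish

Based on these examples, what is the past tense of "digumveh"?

betbow and kobiw both end in -w yet inflect differently (betbwish, koibbiw), so the final letter is not what conditions the rule; the last vowel is.
"digumveh" has last vowel 'e'. The stems whose last vowel is 'e' (ninnev → nininnev, mabdodeh → mamabdodeh, sehiheh → sesehiheh) repeat the first consonant+vowel as a prefix.
So digumveh → didigumveh.

didigumveh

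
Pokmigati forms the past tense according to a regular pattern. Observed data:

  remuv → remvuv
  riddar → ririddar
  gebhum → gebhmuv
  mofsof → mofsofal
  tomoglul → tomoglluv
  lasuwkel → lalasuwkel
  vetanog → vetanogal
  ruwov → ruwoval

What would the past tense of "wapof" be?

wapofal

remuv and ruwov both end in -v yet inflect differently (remvuv, ruwoval), so the final letter is not what conditions the rule; the last vowel is.
"wapof" has last vowel 'o'. The stems whose last vowel is 'o' (mofsof → mofsofal, vetanog → vetanogal, ruwov → ruwoval) add -al.
The other patterns: stems whose last vowel is 'u' delete the last vowel and add -uv; stems whose last vowel is 'a' or 'e' repeat the first consonant+vowel as a prefix.
So wapof → wapofal.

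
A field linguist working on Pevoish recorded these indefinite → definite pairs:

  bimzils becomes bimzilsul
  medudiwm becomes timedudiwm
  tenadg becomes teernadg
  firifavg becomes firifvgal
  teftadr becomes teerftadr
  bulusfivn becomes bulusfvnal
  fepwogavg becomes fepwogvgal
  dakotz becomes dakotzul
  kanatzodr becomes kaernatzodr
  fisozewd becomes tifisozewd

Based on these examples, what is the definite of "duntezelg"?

"duntezelg" has second-to-last letter 'l'. The one such stem in the data (bimzils → bimzilsul) adds -ul, so the same rule applies.
The other patterns: stems whose second-to-last letter is 'd' insert -er- after the first vowel; stems whose second-to-last letter is 'w' add the prefix ti-; stems whose second-to-last letter is 'v' delete the last vowel and add -al.
So duntezelg → duntezelgul.

duntezelgul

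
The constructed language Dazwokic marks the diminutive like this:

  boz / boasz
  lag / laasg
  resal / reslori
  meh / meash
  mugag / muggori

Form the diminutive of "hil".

"hil" has 1 vowel. The stems with 1 vowel (lag → laasg, boz → boasz, meh → meash) insert -as- after the first vowel.
The other pattern: stems with 2 vowels delete the last vowel and add -ori.
So hil → hiasl.

hiasl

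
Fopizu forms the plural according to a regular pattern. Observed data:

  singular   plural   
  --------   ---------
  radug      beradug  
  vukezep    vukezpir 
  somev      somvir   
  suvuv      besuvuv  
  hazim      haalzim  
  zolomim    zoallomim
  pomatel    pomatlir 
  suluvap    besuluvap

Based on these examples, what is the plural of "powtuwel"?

powtuwlir

somev and suvuv both end in -v yet inflect differently (somvir, besuvuv), so the final letter is not what conditions the rule; the last vowel is.
"powtuwel" has last vowel 'e'. The stems whose last vowel is 'e' (somev → somvir, vukezep → vukezpir, pomatel → pomatlir) delete the last vowel and add -ir.
So powtuwel → powtuwlir.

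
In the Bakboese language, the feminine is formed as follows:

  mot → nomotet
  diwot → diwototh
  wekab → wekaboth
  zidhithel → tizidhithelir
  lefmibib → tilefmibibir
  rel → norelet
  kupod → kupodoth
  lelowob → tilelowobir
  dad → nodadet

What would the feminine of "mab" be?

nomabet

"mab" has 1 vowel. The stems with 1 vowel (mot → nomotet, rel → norelet, dad → nodadet) add no- … -et around the stem.
So mab → nomabet.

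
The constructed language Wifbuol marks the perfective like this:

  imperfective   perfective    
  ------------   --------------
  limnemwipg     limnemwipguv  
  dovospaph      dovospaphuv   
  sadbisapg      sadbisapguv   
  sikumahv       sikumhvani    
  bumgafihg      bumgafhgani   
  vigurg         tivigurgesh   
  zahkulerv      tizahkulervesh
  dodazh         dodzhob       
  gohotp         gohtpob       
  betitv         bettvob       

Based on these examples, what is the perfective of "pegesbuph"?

limnemwipg and bumgafihg both end in -g yet inflect differently (limnemwipguv, bumgafhgani), so the final letter is not what conditions the rule; the second-to-last letter is.
"pegesbuph" has second-to-last letter 'p'. The stems whose second-to-last letter is 'p' (limnemwipg → limnemwipguv, dovospaph → dovospaphuv, sadbisapg → sadbisapguv) add -uv.
The other patterns: stems whose second-to-last letter is 'h' delete the last vowel and add -ani; stems whose second-to-last letter is 'r' add ti- … -esh around the stem; stems whose second-to-last letter is 't' or 'z' delete the last vowel and add -ob.
So pegesbuph → pegesbuphuv.

pegesbuphuv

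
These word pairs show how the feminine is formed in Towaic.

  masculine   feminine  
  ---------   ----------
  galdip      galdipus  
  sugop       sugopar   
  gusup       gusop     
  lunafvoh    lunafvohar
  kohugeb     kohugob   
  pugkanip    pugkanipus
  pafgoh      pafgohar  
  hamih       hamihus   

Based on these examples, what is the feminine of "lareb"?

larob

lunafvoh and hamih both end in -h yet inflect differently (lunafvohar, hamihus), so the final letter is not what conditions the rule; the last vowel is.
"lareb" has last vowel 'e'. The one such stem in the data (kohugeb → kohugob) changes the last vowel to 'o' (as does gusup), so the same rule applies.
So lareb → larob.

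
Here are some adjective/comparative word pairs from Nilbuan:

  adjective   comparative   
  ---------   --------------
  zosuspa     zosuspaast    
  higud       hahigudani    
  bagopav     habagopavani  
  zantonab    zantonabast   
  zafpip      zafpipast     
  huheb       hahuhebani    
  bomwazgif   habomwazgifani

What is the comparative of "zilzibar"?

zilzibarast

zantonab and huheb both end in -b yet inflect differently (zantonabast, hahuhebani), so the final letter is not what conditions the rule; the first letter is.
"zilzibar" begins with z-. The stems beginning with z- (zosuspa → zosuspaast, zantonab → zantonabast, zafpip → zafpipast) add -ast.
So zilzibar → zilzibarast.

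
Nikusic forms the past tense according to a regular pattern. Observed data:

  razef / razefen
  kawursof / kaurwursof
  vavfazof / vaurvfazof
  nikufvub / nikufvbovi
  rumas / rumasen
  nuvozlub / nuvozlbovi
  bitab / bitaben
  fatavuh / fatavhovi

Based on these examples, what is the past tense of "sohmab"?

"sohmab" has last vowel 'a'. The stems whose last vowel is 'a' (bitab → bitaben, rumas → rumasen) add -en.
The other patterns: stems whose last vowel is 'u' delete the last vowel and add -ovi; stems whose last vowel is 'o' insert -ur- after the first vowel.
So sohmab → sohmaben.

sohmaben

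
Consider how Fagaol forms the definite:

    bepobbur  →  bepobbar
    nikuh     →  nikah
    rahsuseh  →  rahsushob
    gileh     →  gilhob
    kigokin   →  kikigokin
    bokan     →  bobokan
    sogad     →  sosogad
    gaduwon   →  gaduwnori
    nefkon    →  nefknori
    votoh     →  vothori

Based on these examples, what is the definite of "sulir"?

nikuh and rahsuseh both end in -h yet inflect differently (nikah, rahsushob), so the final letter is not what conditions the rule; the last vowel is.
"sulir" has last vowel 'i'. The one such stem in the data (kigokin → kikigokin) repeats the first consonant+vowel as a prefix (as do bokan, sogad), so the same rule applies.
The other patterns: stems whose last vowel is 'u' change the last vowel to 'a'; stems whose last vowel is 'e' delete the last vowel and add -ob; stems whose last vowel is 'o' delete the last vowel and add -ori.
So sulir → susulir.

susulir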